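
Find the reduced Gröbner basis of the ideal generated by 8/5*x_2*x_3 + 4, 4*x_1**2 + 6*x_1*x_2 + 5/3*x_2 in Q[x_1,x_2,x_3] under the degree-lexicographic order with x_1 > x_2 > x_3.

f_1 = 8/5*x_2*x_3 + 4, LT = x_2*x_3.
f_2 = 4*x_1**2 + 6*x_1*x_2 + 5/3*x_2, LT = x_1**2.

The S-polynomials (S(f_1,f_2)) all reduce to 0 modulo the current basis, so we have a Gröbner basis.

G = {x_1**2 + 3/2*x_1*x_2 + 5/12*x_2, x_2*x_3 + 5/2}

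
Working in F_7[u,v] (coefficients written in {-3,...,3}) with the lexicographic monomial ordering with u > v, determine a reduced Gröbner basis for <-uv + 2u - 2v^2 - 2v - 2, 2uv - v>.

G = {u - v^2 - 3v - 1, v^3 + 3v^2 - 3v}

f_1 = -uv + 2u - 2v^2 - 2v - 2, LT = uv.
f_2 = 2uv - v, LT = uv.

S(f_1,f_2): lcm = uv. S = -2u + 2v^2 - v + 2.
  leading term u: no divisor's leading term divides it; move -2u to the remainder.
  leading term v^2: no divisor's leading term divides it; move 2v^2 to the remainder.
  leading term v: no divisor's leading term divides it; move -v to the remainder.
  leading term 1: no divisor's leading term divides it; move 2 to the remainder.
  remainder -2u + 2v^2 - v + 2 ≠ 0; add g_3 = -2u + 2v^2 - v + 2 to the basis.

S(f_1,g_3): lcm = uv. S = -2u + v^3 - 2v^2 + 3v + 2.
  leading term u: subtract (1)·g_3 from -2u + v^3 - 2v^2 + 3v + 2 → v^3 + 3v^2 - 3v
  leading term v^3: no divisor's leading term divides it; move v^3 to the remainder.
  leading term v^2: no divisor's leading term divides it; move 3v^2 to the remainder.
  leading term v: no divisor's leading term divides it; move -3v to the remainder.
  remainder v^3 + 3v^2 - 3v ≠ 0; add g_4 = v^3 + 3v^2 - 3v to the basis.

The other S-polynomials (S(f_2,g_3), S(f_1,g_4), S(f_2,g_4), S(g_3,g_4)) all reduce to 0 modulo the current basis, so we have a Gröbner basis.
Inter-reduce: drop elements whose leading term is divisible by another's, tail-reduce, and make monic.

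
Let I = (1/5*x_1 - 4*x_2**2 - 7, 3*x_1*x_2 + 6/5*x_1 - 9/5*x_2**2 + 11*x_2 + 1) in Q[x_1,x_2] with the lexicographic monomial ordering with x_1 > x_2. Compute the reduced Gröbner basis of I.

G = {x_1 - 20*x_2**2 - 35, x_2**3 + 37/100*x_2**2 + 29/15*x_2 + 43/60}

The reduced Gröbner basis is the canonical form of the ideal for this ordering.

f_1 = 1/5*x_1 - 4*x_2**2 - 7, LT = x_1.
f_2 = 3*x_1*x_2 + 6/5*x_1 - 9/5*x_2**2 + 11*x_2 + 1, LT = x_1*x_2.

S(f_1,f_2): lcm = x_1*x_2. S = -2/5*x_1 - 20*x_2**3 + 3/5*x_2**2 - 116/3*x_2 - 1/3.
  leading term x_1: subtract (-2)·f_1 from -2/5*x_1 - 20*x_2**3 + 3/5*x_2**2 - 116/3*x_2 - 1/3 → -20*x_2**3 - 37/5*x_2**2 - 116/3*x_2 - 43/3
  leading term x_2**3: no divisor's leading term divides it; move -20*x_2**3 to the remainder.
  leading term x_2**2: no divisor's leading term divides it; move -37/5*x_2**2 to the remainder.
  leading term x_2: no divisor's leading term divides it; move -116/3*x_2 to the remainder.
  leading term 1: no divisor's leading term divides it; move -43/3 to the remainder.
  remainder -20*x_2**3 - 37/5*x_2**2 - 116/3*x_2 - 43/3 ≠ 0; add g_3 = -20*x_2**3 - 37/5*x_2**2 - 116/3*x_2 - 43/3 to the basis.

S(f_1,g_3): leading monomials are coprime, so the S-polynomial reduces to 0 (Buchberger's first criterion).
S(f_2,g_3): lcm = x_1*x_2**3. S = 3/100*x_1*x_2**2 - 29/15*x_1*x_2 - 43/60*x_1 - 3/5*x_2**4 + 11/3*x_2**3 + 1/3*x_2**2.
  leading term x_1*x_2**2: subtract (3/20*x_2**2)·f_1 from 3/100*x_1*x_2**2 - 29/15*x_1*x_2 - 43/60*x_1 - 3/5*x_2**4 + 11/3*x_2**3 + 1/3*x_2**2 → -29/15*x_1*x_2 - 43/60*x_1 + 11/3*x_2**3 + 83/60*x_2**2
  leading term x_1*x_2: subtract (-29/3*x_2)·f_1 from -29/15*x_1*x_2 - 43/60*x_1 + 11/3*x_2**3 + 83/60*x_2**2 → -43/60*x_1 - 35*x_2**3 + 83/60*x_2**2 - 203/3*x_2
  leading term x_1: subtract (-43/12)·f_1 from -43/60*x_1 - 35*x_2**3 + 83/60*x_2**2 - 203/3*x_2 → -35*x_2**3 - 259/20*x_2**2 - 203/3*x_2 - 301/12
  leading term x_2**3: subtract (7/4)·g_3 from -35*x_2**3 - 259/20*x_2**2 - 203/3*x_2 - 301/12 → 0
  remainder 0.

Every S-polynomial of the final basis reduces to 0, so we have a Gröbner basis.
Inter-reduce: drop elements whose leading term is divisible by another's, tail-reduce, and make monic.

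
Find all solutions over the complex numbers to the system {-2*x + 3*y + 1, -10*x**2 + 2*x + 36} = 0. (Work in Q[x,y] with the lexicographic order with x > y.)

Compute a lex Gröbner basis by Buchberger's algorithm.
f_1 = -2*x + 3*y + 1, LT = x.
f_2 = -10*x**2 + 2*x + 36, LT = x**2.

S(f_1,f_2): lcm = x**2. S = -3/2*x*y - 3/10*x + 18/5.
  reduce S modulo (f_1, f_2):
  remainder -9/4*y**2 - 6/5*y + 69/20 ≠ 0; add h_3 = -9/4*y**2 - 6/5*y + 69/20 to the basis.

The other S-polynomials (S(f_1,h_3), S(f_2,h_3)) all reduce to 0 modulo the current basis, so we have a Gröbner basis.
Inter-reduce: drop elements whose leading term is divisible by another's, tail-reduce, and make monic.
Reduced Gröbner basis: {x - 3/2*y - 1/2, y**2 + 8/15*y - 23/15}.

Since the basis is lex-ordered, y**2 + 8/15*y - 23/15 is univariate in y. Its roots are {-23/15, 1}. Back-substituting each root into the other basis elements fixes the other coordinates.
  y = -23/15: the earlier basis element becomes x + 9/5 = 0, giving x = -9/5 — point (-9/5, -23/15).
  y = 1: the earlier basis element becomes x - 2 = 0, giving x = 2 — point (2, 1).

{(-9/5, -23/15), (2, 1)}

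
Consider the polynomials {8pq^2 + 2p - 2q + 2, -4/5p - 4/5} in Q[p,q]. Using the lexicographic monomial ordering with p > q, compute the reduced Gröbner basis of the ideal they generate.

G = {p + 1, q^2 + 1/4q}

Buchberger's algorithm terminates because the ascending chain of leading-term ideals stabilizes.

f_1 = 8pq^2 + 2p - 2q + 2, LT = pq^2.
f_2 = -4/5p - 4/5, LT = p.

S(f_1,f_2): lcm = pq^2. S = 1/4p - q^2 - 1/4q + 1/4.
  leading term p: subtract (-5/16)·f_2 from 1/4p - q^2 - 1/4q + 1/4 → -q^2 - 1/4q
  leading term q^2: no divisor's leading term divides it; move -q^2 to the remainder.
  leading term q: no divisor's leading term divides it; move -1/4q to the remainder.
  remainder -q^2 - 1/4q ≠ 0; add g_3 = -q^2 - 1/4q to the basis.

The other S-polynomials (S(f_1,g_3), S(f_2,g_3)) all reduce to 0 modulo the current basis, so we have a Gröbner basis.
Inter-reduce: drop elements whose leading term is divisible by another's, tail-reduce, and make monic.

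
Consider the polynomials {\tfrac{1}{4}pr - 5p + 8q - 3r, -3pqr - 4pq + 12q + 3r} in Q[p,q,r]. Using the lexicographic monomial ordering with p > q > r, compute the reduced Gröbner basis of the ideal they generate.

The reduced Gröbner basis is the canonical form of the ideal for this ordering.

f_1 = \tfrac{1}{4}pr - 5p + 8q - 3r, LT = pr.
f_2 = -3pqr - 4pq + 12q + 3r, LT = pqr.

S(f_1,f_2): lcm = pqr. S = -\tfrac{64}{3}pq + 32q^{2} - 12qr + 4q + r.
  leading term pq: no divisor's leading term divides it; move -\tfrac{64}{3}pq to the remainder.
  leading term q^{2}: no divisor's leading term divides it; move 32q^{2} to the remainder.
  leading term qr: no divisor's leading term divides it; move -12qr to the remainder.
  leading term q: no divisor's leading term divides it; move 4q to the remainder.
  leading term r: no divisor's leading term divides it; move r to the remainder.
  remainder -\tfrac{64}{3}pq + 32q^{2} - 12qr + 4q + r ≠ 0; add g_3 = -\tfrac{64}{3}pq + 32q^{2} - 12qr + 4q + r to the basis.

S(f_1,g_3): lcm = pqr. S = -20pq + \tfrac{3}{2}q^{2}r + 32q^{2} - \tfrac{9}{16}qr^{2} - \tfrac{189}{16}qr + \tfrac{3}{64}r^{2}.
  leading term pq: subtract (\tfrac{15}{16})·g_3 from -20pq + \tfrac{3}{2}q^{2}r + 32q^{2} - \tfrac{9}{16}qr^{2} - \tfrac{189}{16}qr + \tfrac{3}{64}r^{2} → \tfrac{3}{2}q^{2}r + 2q^{2} - \tfrac{9}{16}qr^{2} - \tfrac{9}{16}qr - \tfrac{15}{4}q + \tfrac{3}{64}r^{2} - \tfrac{15}{16}r
  leading term q^{2}r: no divisor's leading term divides it; move \tfrac{3}{2}q^{2}r to the remainder.
  leading term q^{2}: no divisor's leading term divides it; move 2q^{2} to the remainder.
  leading term qr^{2}: no divisor's leading term divides it; move -\tfrac{9}{16}qr^{2} to the remainder.
  leading term qr: no divisor's leading term divides it; move -\tfrac{9}{16}qr to the remainder.
  leading term q: no divisor's leading term divides it; move -\tfrac{15}{4}q to the remainder.
  leading term r^{2}: no divisor's leading term divides it; move \tfrac{3}{64}r^{2} to the remainder.
  leading term r: no divisor's leading term divides it; move -\tfrac{15}{16}r to the remainder.
  remainder \tfrac{3}{2}q^{2}r + 2q^{2} - \tfrac{9}{16}qr^{2} - \tfrac{9}{16}qr - \tfrac{15}{4}q + \tfrac{3}{64}r^{2} - \tfrac{15}{16}r ≠ 0; add g_4 = \tfrac{3}{2}q^{2}r + 2q^{2} - \tfrac{9}{16}qr^{2} - \tfrac{9}{16}qr - \tfrac{15}{4}q + \tfrac{3}{64}r^{2} - \tfrac{15}{16}r to the basis.

The other S-polynomials (S(f_2,g_3), S(f_1,g_4), S(f_2,g_4), S(g_3,g_4)) all reduce to 0 modulo the current basis, so we have a Gröbner basis.
Inter-reduce: drop elements whose leading term is divisible by another's, tail-reduce, and make monic.

G = {pq - \tfrac{3}{2}q^{2} + \tfrac{9}{16}qr - \tfrac{3}{16}q - \tfrac{3}{64}r, pr - 20p + 32q - 12r, q^{2}r + \tfrac{4}{3}q^{2} - \tfrac{3}{8}qr^{2} - \tfrac{3}{8}qr - \tfrac{5}{2}q + \tfrac{1}{32}r^{2} - \tfrac{5}{8}r}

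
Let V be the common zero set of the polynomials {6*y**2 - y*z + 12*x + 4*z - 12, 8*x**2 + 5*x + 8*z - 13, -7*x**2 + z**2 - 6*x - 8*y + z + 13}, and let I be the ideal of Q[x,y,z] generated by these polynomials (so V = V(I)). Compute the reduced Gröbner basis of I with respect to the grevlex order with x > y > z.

G = {x**2 + 5/8*x + z - 13/8, y**2 - 1/6*y*z + 2*x + 2/3*z - 2, z**2 - 13/8*x - 8*y + 8*z + 13/8}

f_1 = 6*y**2 - y*z + 12*x + 4*z - 12, LT = y**2.
f_2 = 8*x**2 + 5*x + 8*z - 13, LT = x**2.
f_3 = -7*x**2 + z**2 - 6*x - 8*y + z + 13, LT = x**2.

S(f_2,f_3): lcm = x**2. S = 1/7*z**2 - 13/56*x - 8/7*y + 8/7*z + 13/56.
  reduce S modulo (f_1, f_2, f_3):
  remainder 1/7*z**2 - 13/56*x - 8/7*y + 8/7*z + 13/56 ≠ 0; add g_4 = 1/7*z**2 - 13/56*x - 8/7*y + 8/7*z + 13/56 to the basis.

The other S-polynomials (S(f_1,f_2), S(f_1,f_3), S(f_1,g_4), S(f_2,g_4), S(f_3,g_4)) all reduce to 0 modulo the current basis, so we have a Gröbner basis.
Inter-reduce: drop elements whose leading term is divisible by another's, tail-reduce, and make monic.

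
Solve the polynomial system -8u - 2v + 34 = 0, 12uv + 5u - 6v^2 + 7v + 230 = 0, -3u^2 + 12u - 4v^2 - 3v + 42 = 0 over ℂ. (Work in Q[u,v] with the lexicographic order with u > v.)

Compute a lex Gröbner basis by Buchberger's algorithm.
f_1 = -8u - 2v + 34, LT = u.
f_2 = 12uv + 5u - 6v^2 + 7v + 230, LT = uv.
f_3 = -3u^2 + 12u - 4v^2 - 3v + 42, LT = u^2.

S(f_1,f_2): lcm = uv. S = -5/12u + 3/4v^2 - 29/6v - 115/6.
  leading term u: subtract (5/96)·f_1 from -5/12u + 3/4v^2 - 29/6v - 115/6 → 3/4v^2 - 227/48v - 335/16
  leading term v^2: no divisor's leading term divides it; move 3/4v^2 to the remainder.
  leading term v: no divisor's leading term divides it; move -227/48v to the remainder.
  leading term 1: no divisor's leading term divides it; move -335/16 to the remainder.
  remainder 3/4v^2 - 227/48v - 335/16 ≠ 0; add h_4 = 3/4v^2 - 227/48v - 335/16 to the basis.

S(f_1,f_3): lcm = u^2. S = 1/4uv - 1/4u - 4/3v^2 - v + 14.
  leading term uv: subtract (-1/32v)·f_1 from 1/4uv - 1/4u - 4/3v^2 - v + 14 → -1/4u - 67/48v^2 + 1/16v + 14
  leading term u: subtract (1/32)·f_1 from -1/4u - 67/48v^2 + 1/16v + 14 → -67/48v^2 + 1/8v + 207/16
  leading term v^2: subtract (-67/36)·h_4 from -67/48v^2 + 1/8v + 207/16 → -14993/1728v - 14993/576
  leading term v: no divisor's leading term divides it; move -14993/1728v to the remainder.
  leading term 1: no divisor's leading term divides it; move -14993/576 to the remainder.
  remainder -14993/1728v - 14993/576 ≠ 0; add h_5 = -14993/1728v - 14993/576 to the basis.

The other S-polynomials (S(f_2,f_3), S(f_1,h_4), S(f_2,h_4), S(f_3,h_4), S(f_1,h_5), S(f_2,h_5), S(f_3,h_5), S(h_4,h_5)) all reduce to 0 modulo the current basis, so we have a Gröbner basis.
Inter-reduce: drop elements whose leading term is divisible by another's, tail-reduce, and make monic.
Reduced Gröbner basis: {u - 5, v + 3}.

From the last basis element, v + 3 = 0, so v takes values in {-3}. Each choice, substituted upward through the basis, yields the corresponding point(s) of the solution set.
  v = -3: the earlier basis element becomes u - 5 = 0, giving u = 5 — point (5, -3).
Substituting each solution back into the original system confirms all equations vanish.

{(5, -3)}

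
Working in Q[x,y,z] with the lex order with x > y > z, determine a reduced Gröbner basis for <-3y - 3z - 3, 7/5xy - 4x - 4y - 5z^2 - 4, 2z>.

G = {x, y + 1, z}

f_1 = -3y - 3z - 3, LT = y.
f_2 = 7/5xy - 4x - 4y - 5z^2 - 4, LT = xy.
f_3 = 2z, LT = z.

S(f_1,f_2): lcm = xy. S = xz + 27/7x + 20/7y + 25/7z^2 + 20/7.
  reduce S modulo (f_1, f_2, f_3):
  remainder 27/7x ≠ 0; add g_4 = 27/7x to the basis.

The other S-polynomials (S(f_1,f_3), S(f_2,f_3), S(f_1,g_4), S(f_2,g_4), S(f_3,g_4)) all reduce to 0 modulo the current basis, so we have a Gröbner basis.
Inter-reduce: drop elements whose leading term is divisible by another's, tail-reduce, and make monic.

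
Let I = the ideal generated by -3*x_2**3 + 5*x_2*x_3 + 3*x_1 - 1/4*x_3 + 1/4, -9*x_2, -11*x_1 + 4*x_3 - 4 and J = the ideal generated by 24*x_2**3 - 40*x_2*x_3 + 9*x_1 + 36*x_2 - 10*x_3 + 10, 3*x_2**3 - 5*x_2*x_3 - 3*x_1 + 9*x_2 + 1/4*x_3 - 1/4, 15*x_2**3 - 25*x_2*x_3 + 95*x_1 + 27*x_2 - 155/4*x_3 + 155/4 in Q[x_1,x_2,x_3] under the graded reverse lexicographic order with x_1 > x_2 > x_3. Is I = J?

For a fixed monomial order, each ideal has a unique reduced Gröbner basis; comparing bases decides equality.
Buchberger on the first generating set:
f_1 = -3*x_2**3 + 5*x_2*x_3 + 3*x_1 - 1/4*x_3 + 1/4, LT = x_2**3.
f_2 = -9*x_2, LT = x_2.
f_3 = -11*x_1 + 4*x_3 - 4, LT = x_1.

S(f_1,f_2): lcm = x_2**3. S = -5/3*x_2*x_3 - x_1 + 1/12*x_3 - 1/12.
  leading term x_2*x_3: subtract (5/27*x_3)·f_2 from -5/3*x_2*x_3 - x_1 + 1/12*x_3 - 1/12 → -x_1 + 1/12*x_3 - 1/12
  leading term x_1: subtract (1/11)·f_3 from -x_1 + 1/12*x_3 - 1/12 → -37/132*x_3 + 37/132
  leading term x_3: no divisor's leading term divides it; move -37/132*x_3 to the remainder.
  leading term 1: no divisor's leading term divides it; move 37/132 to the remainder.
  remainder -37/132*x_3 + 37/132 ≠ 0; add g_4 = -37/132*x_3 + 37/132 to the basis.

The other S-polynomials (S(f_1,f_3), S(f_2,f_3), S(f_1,g_4), S(f_2,g_4), S(f_3,g_4)) all reduce to 0 modulo the current basis, so we have a Gröbner basis.
Inter-reduce: drop elements whose leading term is divisible by another's, tail-reduce, and make monic.
Reduced Gröbner basis: {x_1, x_2, x_3 - 1}.

Buchberger on the second generating set:
h_1 = 24*x_2**3 - 40*x_2*x_3 + 9*x_1 + 36*x_2 - 10*x_3 + 10, LT = x_2**3.
h_2 = 3*x_2**3 - 5*x_2*x_3 - 3*x_1 + 9*x_2 + 1/4*x_3 - 1/4, LT = x_2**3.
h_3 = 15*x_2**3 - 25*x_2*x_3 + 95*x_1 + 27*x_2 - 155/4*x_3 + 155/4, LT = x_2**3.

S(h_1,h_2): lcm = x_2**3. S = 11/8*x_1 - 3/2*x_2 - 1/2*x_3 + 1/2.
  leading term x_1: no divisor's leading term divides it; move 11/8*x_1 to the remainder.
  leading term x_2: no divisor's leading term divides it; move -3/2*x_2 to the remainder.
  leading term x_3: no divisor's leading term divides it; move -1/2*x_3 to the remainder.
  leading term 1: no divisor's leading term divides it; move 1/2 to the remainder.
  remainder 11/8*x_1 - 3/2*x_2 - 1/2*x_3 + 1/2 ≠ 0; add k_4 = 11/8*x_1 - 3/2*x_2 - 1/2*x_3 + 1/2 to the basis.

S(h_1,h_3): lcm = x_2**3. S = -143/24*x_1 - 3/10*x_2 + 13/6*x_3 - 13/6.
  leading term x_1: subtract (-13/3)·k_4 from -143/24*x_1 - 3/10*x_2 + 13/6*x_3 - 13/6 → -34/5*x_2
  leading term x_2: no divisor's leading term divides it; move -34/5*x_2 to the remainder.
  remainder -34/5*x_2 ≠ 0; add k_5 = -34/5*x_2 to the basis.

S(h_1,k_5): lcm = x_2**3. S = -5/3*x_2*x_3 + 3/8*x_1 + 3/2*x_2 - 5/12*x_3 + 5/12.
  leading term x_2*x_3: subtract (25/102*x_3)·k_5 from -5/3*x_2*x_3 + 3/8*x_1 + 3/2*x_2 - 5/12*x_3 + 5/12 → 3/8*x_1 + 3/2*x_2 - 5/12*x_3 + 5/12
  leading term x_1: subtract (3/11)·k_4 from 3/8*x_1 + 3/2*x_2 - 5/12*x_3 + 5/12 → 21/11*x_2 - 37/132*x_3 + 37/132
  leading term x_2: subtract (-105/374)·k_5 from 21/11*x_2 - 37/132*x_3 + 37/132 → -37/132*x_3 + 37/132
  leading term x_3: no divisor's leading term divides it; move -37/132*x_3 to the remainder.
  leading term 1: no divisor's leading term divides it; move 37/132 to the remainder.
  remainder -37/132*x_3 + 37/132 ≠ 0; add k_6 = -37/132*x_3 + 37/132 to the basis.

The other S-polynomials (S(h_2,h_3), S(h_1,k_4), S(h_2,k_4), S(h_3,k_4), S(h_2,k_5), S(h_3,k_5), S(k_4,k_5), S(h_1,k_6), S(h_2,k_6), S(h_3,k_6), S(k_4,k_6), S(k_5,k_6)) all reduce to 0 modulo the current basis, so we have a Gröbner basis.
Inter-reduce: drop elements whose leading term is divisible by another's, tail-reduce, and make monic.
Reduced Gröbner basis: {x_1, x_2, x_3 - 1}.

Same reduced basis, so the two generating sets span the same ideal.

Yes, the ideals are equal.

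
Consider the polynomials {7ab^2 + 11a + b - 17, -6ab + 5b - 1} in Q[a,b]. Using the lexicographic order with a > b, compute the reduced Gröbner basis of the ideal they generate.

G = {a + 35/66b^2 - 1/66b - 17/11, b^3 - 1/35b^2 - 47/35b - 11/35}

f_1 = 7ab^2 + 11a + b - 17, LT = ab^2.
f_2 = -6ab + 5b - 1, LT = ab.

S(f_1,f_2): lcm = ab^2. S = 11/7a + 5/6b^2 - 1/42b - 17/7.
  leading term a: no divisor's leading term divides it; move 11/7a to the remainder.
  leading term b^2: no divisor's leading term divides it; move 5/6b^2 to the remainder.
  leading term b: no divisor's leading term divides it; move -1/42b to the remainder.
  leading term 1: no divisor's leading term divides it; move -17/7 to the remainder.
  remainder 11/7a + 5/6b^2 - 1/42b - 17/7 ≠ 0; add g_3 = 11/7a + 5/6b^2 - 1/42b - 17/7 to the basis.

S(f_1,g_3): lcm = ab^2. S = 11/7a - 35/66b^4 + 1/66b^3 + 17/11b^2 + 1/7b - 17/7.
  leading term a: subtract (1)·g_3 from 11/7a - 35/66b^4 + 1/66b^3 + 17/11b^2 + 1/7b - 17/7 → -35/66b^4 + 1/66b^3 + 47/66b^2 + 1/6b
  leading term b^4: no divisor's leading term divides it; move -35/66b^4 to the remainder.
  leading term b^3: no divisor's leading term divides it; move 1/66b^3 to the remainder.
  leading term b^2: no divisor's leading term divides it; move 47/66b^2 to the remainder.
  leading term b: no divisor's leading term divides it; move 1/6b to the remainder.
  remainder -35/66b^4 + 1/66b^3 + 47/66b^2 + 1/6b ≠ 0; add g_4 = -35/66b^4 + 1/66b^3 + 47/66b^2 + 1/6b to the basis.

S(f_2,g_3): lcm = ab. S = -35/66b^3 + 1/66b^2 + 47/66b + 1/6.
  leading term b^3: no divisor's leading term divides it; move -35/66b^3 to the remainder.
  leading term b^2: no divisor's leading term divides it; move 1/66b^2 to the remainder.
  leading term b: no divisor's leading term divides it; move 47/66b to the remainder.
  leading term 1: no divisor's leading term divides it; move 1/6 to the remainder.
  remainder -35/66b^3 + 1/66b^2 + 47/66b + 1/6 ≠ 0; add g_5 = -35/66b^3 + 1/66b^2 + 47/66b + 1/6 to the basis.

The other S-polynomials (S(f_1,g_4), S(f_2,g_4), S(g_3,g_4), S(f_1,g_5), S(f_2,g_5), S(g_3,g_5), S(g_4,g_5)) all reduce to 0 modulo the current basis, so we have a Gröbner basis.
Inter-reduce: drop elements whose leading term is divisible by another's, tail-reduce, and make monic.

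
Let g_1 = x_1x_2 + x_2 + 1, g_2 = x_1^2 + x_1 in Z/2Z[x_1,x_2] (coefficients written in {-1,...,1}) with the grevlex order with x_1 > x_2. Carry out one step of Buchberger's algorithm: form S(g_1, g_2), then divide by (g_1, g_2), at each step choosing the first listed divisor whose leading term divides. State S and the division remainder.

S(g_1, g_2) = x_1; remainder on division = x_1.

lcm(LM(g_1), LM(g_2)) = x_1^2x_2.
S = (lcm/LT(g_1))·g_1 − (lcm/LT(g_2))·g_2 = x_1.
Reduce S modulo (g_1, g_2) in that order:
  leading term x_1: no divisor's leading term divides it; move x_1 to the remainder.
The remainder x_1 is nonzero, so it would be added as the next basis element.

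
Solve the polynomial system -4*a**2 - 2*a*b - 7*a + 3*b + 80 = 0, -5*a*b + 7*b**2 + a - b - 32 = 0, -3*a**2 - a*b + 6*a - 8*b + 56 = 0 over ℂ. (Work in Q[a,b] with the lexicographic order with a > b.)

Compute a lex Gröbner basis by Buchberger's algorithm.
f_1 = -4*a**2 - 2*a*b - 7*a + 3*b + 80, LT = a**2.
f_2 = -5*a*b + a + 7*b**2 - b - 32, LT = a*b.
f_3 = -3*a**2 - a*b + 6*a - 8*b + 56, LT = a**2.

S(f_1,f_2): lcm = a**2*b. S = 1/5*a**2 + 19/10*a*b**2 + 31/20*a*b - 32/5*a - 3/4*b**2 - 20*b.
  leading term a**2: subtract (-1/20)·f_1 from 1/5*a**2 + 19/10*a*b**2 + 31/20*a*b - 32/5*a - 3/4*b**2 - 20*b → 19/10*a*b**2 + 29/20*a*b - 27/4*a - 3/4*b**2 - 397/20*b + 4
  leading term a*b**2: subtract (-19/50*b)·f_2 from 19/10*a*b**2 + 29/20*a*b - 27/4*a - 3/4*b**2 - 397/20*b + 4 → 183/100*a*b - 27/4*a + 133/50*b**3 - 113/100*b**2 - 3201/100*b + 4
  leading term a*b: subtract (-183/500)·f_2 from 183/100*a*b - 27/4*a + 133/50*b**3 - 113/100*b**2 - 3201/100*b + 4 → -798/125*a + 133/50*b**3 + 179/125*b**2 - 4047/125*b - 964/125
  leading term a: no divisor's leading term divides it; move -798/125*a to the remainder.
  leading term b**3: no divisor's leading term divides it; move 133/50*b**3 to the remainder.
  leading term b**2: no divisor's leading term divides it; move 179/125*b**2 to the remainder.
  leading term b: no divisor's leading term divides it; move -4047/125*b to the remainder.
  leading term 1: no divisor's leading term divides it; move -964/125 to the remainder.
  remainder -798/125*a + 133/50*b**3 + 179/125*b**2 - 4047/125*b - 964/125 ≠ 0; add h_4 = -798/125*a + 133/50*b**3 + 179/125*b**2 - 4047/125*b - 964/125 to the basis.

S(f_1,f_3): lcm = a**2. S = 1/6*a*b + 15/4*a - 41/12*b - 4/3.
  leading term a*b: subtract (-1/30)·f_2 from 1/6*a*b + 15/4*a - 41/12*b - 4/3 → 227/60*a + 7/30*b**2 - 69/20*b - 12/5
  leading term a: subtract (-5675/9576)·h_4 from 227/60*a + 7/30*b**2 - 69/20*b - 12/5 → 227/144*b**3 + 10361/9576*b**2 - 3803/168*b - 16687/2394
  leading term b**3: no divisor's leading term divides it; move 227/144*b**3 to the remainder.
  leading term b**2: no divisor's leading term divides it; move 10361/9576*b**2 to the remainder.
  leading term b: no divisor's leading term divides it; move -3803/168*b to the remainder.
  leading term 1: no divisor's leading term divides it; move -16687/2394 to the remainder.
  remainder 227/144*b**3 + 10361/9576*b**2 - 3803/168*b - 16687/2394 ≠ 0; add h_5 = 227/144*b**3 + 10361/9576*b**2 - 3803/168*b - 16687/2394 to the basis.

S(f_2,f_3): lcm = a**2*b. S = -1/5*a**2 - 26/15*a*b**2 + 11/5*a*b + 32/5*a - 8/3*b**2 + 56/3*b.
  leading term a**2: subtract (1/20)·f_1 from -1/5*a**2 - 26/15*a*b**2 + 11/5*a*b + 32/5*a - 8/3*b**2 + 56/3*b → -26/15*a*b**2 + 23/10*a*b + 27/4*a - 8/3*b**2 + 1111/60*b - 4
  leading term a*b**2: subtract (26/75*b)·f_2 from -26/15*a*b**2 + 23/10*a*b + 27/4*a - 8/3*b**2 + 1111/60*b - 4 → 293/150*a*b + 27/4*a - 182/75*b**3 - 58/25*b**2 + 2961/100*b - 4
  leading term a*b: subtract (-293/750)·f_2 from 293/150*a*b + 27/4*a - 182/75*b**3 - 58/25*b**2 + 2961/100*b - 4 → 10711/1500*a - 182/75*b**3 + 311/750*b**2 + 43829/1500*b - 6188/375
  leading term a: subtract (-10711/9576)·h_4 from 10711/1500*a - 182/75*b**3 + 311/750*b**2 + 43829/1500*b - 6188/375 → 79/144*b**3 + 19309/9576*b**2 - 1175/168*b - 60155/2394
  leading term b**3: subtract (79/227)·h_5 from 79/144*b**3 + 19309/9576*b**2 - 1175/168*b - 60155/2394 → 21218/12939*b**2 + 602/681*b - 97912/4313
  leading term b**2: no divisor's leading term divides it; move 21218/12939*b**2 to the remainder.
  leading term b: no divisor's leading term divides it; move 602/681*b to the remainder.
  leading term 1: no divisor's leading term divides it; move -97912/4313 to the remainder.
  remainder 21218/12939*b**2 + 602/681*b - 97912/4313 ≠ 0; add h_6 = 21218/12939*b**2 + 602/681*b - 97912/4313 to the basis.

S(f_2,h_5): lcm = a*b**3. S = -133801/150955*a*b**2 + 22818/1589*a*b + 133496/30191*a - 7/5*b**4 + 1/5*b**3 + 32/5*b**2.
  leading term a*b**2: subtract (133801/754775*b)·f_2 from -133801/150955*a*b**2 + 22818/1589*a*b + 133496/30191*a - 7/5*b**4 + 1/5*b**3 + 32/5*b**2 → 10704749/754775*a*b + 133496/30191*a - 7/5*b**4 - 112236/107825*b**3 + 4964361/754775*b**2 + 4281632/754775*b
  leading term a*b: subtract (-10704749/3773875)·f_2 from 10704749/754775*a*b + 133496/30191*a - 7/5*b**4 - 112236/107825*b**3 + 4964361/754775*b**2 + 4281632/754775*b → 205953/28375*a - 7/5*b**4 - 112236/107825*b**3 + 99755048/3773875*b**2 + 10703411/3773875*b - 342551968/3773875
  leading term a: subtract (-68651/60382)·h_4 from 205953/28375*a - 7/5*b**4 - 112236/107825*b**3 + 99755048/3773875*b**2 + 10703411/3773875*b - 342551968/3773875 → -7/5*b**4 + 34217/17252*b**3 + 1694389/60382*b**2 - 10256951/301910*b - 3005134/30191
  leading term b**4: subtract (-1008/1135*b)·h_5 from -7/5*b**4 + 34217/17252*b**3 + 1694389/60382*b**2 - 10256951/301910*b - 3005134/30191 → 13367/4540*b**3 + 2402357/301910*b**2 - 127641/3178*b - 3005134/30191
  leading term b**3: subtract (481212/257645)·h_5 from 13367/4540*b**3 + 2402357/301910*b**2 - 127641/3178*b - 3005134/30191 → 1529472/257645*b**2 + 545112/257645*b - 22291104/257645
  leading term b**2: subtract (43589952/12041215)·h_6 from 1529472/257645*b**2 + 545112/257645*b - 22291104/257645 → -2611416/2408243*b - 10445664/2408243
  leading term b: no divisor's leading term divides it; move -2611416/2408243*b to the remainder.
  leading term 1: no divisor's leading term divides it; move -10445664/2408243 to the remainder.
  remainder -2611416/2408243*b - 10445664/2408243 ≠ 0; add h_7 = -2611416/2408243*b - 10445664/2408243 to the basis.

The other S-polynomials (S(f_1,h_4), S(f_2,h_4), S(f_3,h_4), S(f_1,h_5), S(f_3,h_5), S(h_4,h_5), S(f_1,h_6), S(f_2,h_6), S(f_3,h_6), S(h_4,h_6), S(h_5,h_6), S(f_1,h_7), S(f_2,h_7), S(f_3,h_7), S(h_4,h_7), S(h_5,h_7), S(h_6,h_7)) all reduce to 0 modulo the current basis, so we have a Gröbner basis.
Inter-reduce: drop elements whose leading term is divisible by another's, tail-reduce, and make monic.
Reduced Gröbner basis: {a + 4, b + 4}.

Since the basis is lex-ordered, b + 4 is univariate in b. Its roots are {-4}. Back-substituting each root into the other basis elements fixes the other coordinates.
  b = -4: the earlier basis element becomes a + 4 = 0, giving a = -4 — point (-4, -4).
Zero-dimensionality of the ideal guarantees finitely many solutions over ℂ.

{(-4, -4)}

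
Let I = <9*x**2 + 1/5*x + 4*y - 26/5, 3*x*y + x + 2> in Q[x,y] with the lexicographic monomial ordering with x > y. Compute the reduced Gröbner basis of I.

G = {x - 2/3*y**2 + 29/45*y + 14/45, y**3 - 19/30*y**2 - 71/90*y + 38/45}

f_1 = 9*x**2 + 1/5*x + 4*y - 26/5, LT = x**2.
f_2 = 3*x*y + x + 2, LT = x*y.

S(f_1,f_2): lcm = x**2*y. S = -1/3*x**2 + 1/45*x*y - 2/3*x + 4/9*y**2 - 26/45*y.
  leading term x**2: subtract (-1/27)·f_1 from -1/3*x**2 + 1/45*x*y - 2/3*x + 4/9*y**2 - 26/45*y → 1/45*x*y - 89/135*x + 4/9*y**2 - 58/135*y - 26/135
  leading term x*y: subtract (1/135)·f_2 from 1/45*x*y - 89/135*x + 4/9*y**2 - 58/135*y - 26/135 → -2/3*x + 4/9*y**2 - 58/135*y - 28/135
  leading term x: no divisor's leading term divides it; move -2/3*x to the remainder.
  leading term y**2: no divisor's leading term divides it; move 4/9*y**2 to the remainder.
  leading term y: no divisor's leading term divides it; move -58/135*y to the remainder.
  leading term 1: no divisor's leading term divides it; move -28/135 to the remainder.
  remainder -2/3*x + 4/9*y**2 - 58/135*y - 28/135 ≠ 0; add g_3 = -2/3*x + 4/9*y**2 - 58/135*y - 28/135 to the basis.

S(f_2,g_3): lcm = x*y. S = 1/3*x + 2/3*y**3 - 29/45*y**2 - 14/45*y + 2/3.
  leading term x: subtract (-1/2)·g_3 from 1/3*x + 2/3*y**3 - 29/45*y**2 - 14/45*y + 2/3 → 2/3*y**3 - 19/45*y**2 - 71/135*y + 76/135
  leading term y**3: no divisor's leading term divides it; move 2/3*y**3 to the remainder.
  leading term y**2: no divisor's leading term divides it; move -19/45*y**2 to the remainder.
  leading term y: no divisor's leading term divides it; move -71/135*y to the remainder.
  leading term 1: no divisor's leading term divides it; move 76/135 to the remainder.
  remainder 2/3*y**3 - 19/45*y**2 - 71/135*y + 76/135 ≠ 0; add g_4 = 2/3*y**3 - 19/45*y**2 - 71/135*y + 76/135 to the basis.

The other S-polynomials (S(f_1,g_3), S(f_1,g_4), S(f_2,g_4), S(g_3,g_4)) all reduce to 0 modulo the current basis, so we have a Gröbner basis.
Inter-reduce: drop elements whose leading term is divisible by another's, tail-reduce, and make monic.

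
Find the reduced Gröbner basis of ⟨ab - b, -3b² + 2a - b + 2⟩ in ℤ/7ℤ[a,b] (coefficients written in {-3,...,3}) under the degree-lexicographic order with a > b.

G = {a² - 1, ab - b, b² - 3a - 2b - 3}

f_1 = ab - b, LT = ab.
f_2 = -3b² + 2a - b + 2, LT = b².

S(f_1,f_2): lcm = ab². S = 3a² + 2ab - b² + 3a.
  leading term a²: no divisor's leading term divides it; move 3a² to the remainder.
  leading term ab: subtract (2)·f_1 from 2ab - b² + 3a → -b² + 3a + 2b
  leading term b²: subtract (-2)·f_2 from -b² + 3a + 2b → -3
  leading term 1: no divisor's leading term divides it; move -3 to the remainder.
  remainder 3a² - 3 ≠ 0; add g_3 = 3a² - 3 to the basis.

The other S-polynomials (S(f_1,g_3), S(f_2,g_3)) all reduce to 0 modulo the current basis, so we have a Gröbner basis.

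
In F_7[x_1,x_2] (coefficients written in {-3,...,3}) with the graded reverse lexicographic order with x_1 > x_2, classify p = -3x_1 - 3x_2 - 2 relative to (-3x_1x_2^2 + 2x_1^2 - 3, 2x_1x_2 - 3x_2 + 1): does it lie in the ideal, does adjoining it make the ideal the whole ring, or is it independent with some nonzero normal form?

First compute the reduced Gröbner basis of I by Buchberger's algorithm.
f_1 = -3x_1x_2^2 + 2x_1^2 - 3, LT = x_1x_2^2.
f_2 = 2x_1x_2 - 3x_2 + 1, LT = x_1x_2.

S(f_1,f_2): lcm = x_1x_2^2. S = -3x_1^2 - 2x_2^2 + 3x_2 + 1.
  leading term x_1^2: no divisor's leading term divides it; move -3x_1^2 to the remainder.
  leading term x_2^2: no divisor's leading term divides it; move -2x_2^2 to the remainder.
  leading term x_2: no divisor's leading term divides it; move 3x_2 to the remainder.
  leading term 1: no divisor's leading term divides it; move 1 to the remainder.
  remainder -3x_1^2 - 2x_2^2 + 3x_2 + 1 ≠ 0; add h_3 = -3x_1^2 - 2x_2^2 + 3x_2 + 1 to the basis.

S(f_1,h_3): lcm = x_1^2x_2^2. S = -3x_2^4 - 3x_1^3 + x_2^3 - 2x_2^2 + x_1.
  leading term x_2^4: no divisor's leading term divides it; move -3x_2^4 to the remainder.
  leading term x_1^3: subtract (x_1)·h_3 from -3x_1^3 + x_2^3 - 2x_2^2 + x_1 → 2x_1x_2^2 + x_2^3 - 3x_1x_2 - 2x_2^2
  leading term x_1x_2^2: subtract (-3)·f_1 from 2x_1x_2^2 + x_2^3 - 3x_1x_2 - 2x_2^2 → x_2^3 - x_1^2 - 3x_1x_2 - 2x_2^2 - 2
  leading term x_2^3: no divisor's leading term divides it; move x_2^3 to the remainder.
  leading term x_1^2: subtract (-2)·h_3 from -x_1^2 - 3x_1x_2 - 2x_2^2 - 2 → -3x_1x_2 + x_2^2 - x_2
  leading term x_1x_2: subtract (2)·f_2 from -3x_1x_2 + x_2^2 - x_2 → x_2^2 - 2x_2 - 2
  leading term x_2^2: no divisor's leading term divides it; move x_2^2 to the remainder.
  leading term x_2: no divisor's leading term divides it; move -2x_2 to the remainder.
  leading term 1: no divisor's leading term divides it; move -2 to the remainder.
  remainder -3x_2^4 + x_2^3 + x_2^2 - 2x_2 - 2 ≠ 0; add h_4 = -3x_2^4 + x_2^3 + x_2^2 - 2x_2 - 2 to the basis.

S(f_2,h_3): lcm = x_1^2x_2. S = -3x_2^3 + 2x_1x_2 + x_2^2 - 3x_1 - 2x_2.
  leading term x_2^3: no divisor's leading term divides it; move -3x_2^3 to the remainder.
  leading term x_1x_2: subtract (1)·f_2 from 2x_1x_2 + x_2^2 - 3x_1 - 2x_2 → x_2^2 - 3x_1 + x_2 - 1
  leading term x_2^2: no divisor's leading term divides it; move x_2^2 to the remainder.
  leading term x_1: no divisor's leading term divides it; move -3x_1 to the remainder.
  leading term x_2: no divisor's leading term divides it; move x_2 to the remainder.
  leading term 1: no divisor's leading term divides it; move -1 to the remainder.
  remainder -3x_2^3 + x_2^2 - 3x_1 + x_2 - 1 ≠ 0; add h_5 = -3x_2^3 + x_2^2 - 3x_1 + x_2 - 1 to the basis.

The other S-polynomials (S(f_1,h_4), S(f_2,h_4), S(h_3,h_4), S(f_1,h_5), S(f_2,h_5), S(h_3,h_5), S(h_4,h_5)) all reduce to 0 modulo the current basis, so we have a Gröbner basis.
Inter-reduce: drop elements whose leading term is divisible by another's, tail-reduce, and make monic.
Reduced Gröbner basis: {x_2^3 + 2x_2^2 + x_1 + 2x_2 - 2, x_1^2 + 3x_2^2 - x_2 + 2, x_1x_2 + 2x_2 - 3}.
Label its elements g_1 = x_2^3 + 2x_2^2 + x_1 + 2x_2 - 2, g_2 = x_1^2 + 3x_2^2 - x_2 + 2, g_3 = x_1x_2 + 2x_2 - 3.

Reduce p = -3x_1 - 3x_2 - 2 modulo G:
  leading term x_1: no divisor's leading term divides it; move -3x_1 to the remainder.
  leading term x_2: no divisor's leading term divides it; move -3x_2 to the remainder.
  leading term 1: no divisor's leading term divides it; move -2 to the remainder.
  normal form = -3x_1 - 3x_2 - 2.
The normal form is nonzero, so p ∉ I. Since p minus its normal form lies in I, I + (p) = I + (r) where r = -3x_1 - 3x_2 - 2; decide whether this ideal is the whole ring.
Run Buchberger on G together with r (pairs among the g_i already reduce to 0 since G is a Gröbner basis):
g_1 = x_2^3 + 2x_2^2 + x_1 + 2x_2 - 2, LT = x_2^3.
g_2 = x_1^2 + 3x_2^2 - x_2 + 2, LT = x_1^2.
g_3 = x_1x_2 + 2x_2 - 3, LT = x_1x_2.
r = -3x_1 - 3x_2 - 2, LT = x_1.

S(g_2,r): lcm = x_1^2. S = -x_1x_2 + 3x_2^2 - 3x_1 - x_2 + 2.
  leading term x_1x_2: subtract (-1)·g_3 from -x_1x_2 + 3x_2^2 - 3x_1 - x_2 + 2 → 3x_2^2 - 3x_1 + x_2 - 1
  leading term x_2^2: no divisor's leading term divides it; move 3x_2^2 to the remainder.
  leading term x_1: subtract (1)·r from -3x_1 + x_2 - 1 → -3x_2 + 1
  leading term x_2: no divisor's leading term divides it; move -3x_2 to the remainder.
  leading term 1: no divisor's leading term divides it; move 1 to the remainder.
  remainder 3x_2^2 - 3x_2 + 1 ≠ 0; add m_5 = 3x_2^2 - 3x_2 + 1 to the basis.

S(g_3,r): lcm = x_1x_2. S = -x_2^2 - x_2 - 3.
  leading term x_2^2: subtract (2)·m_5 from -x_2^2 - x_2 - 3 → -2x_2 + 2
  leading term x_2: no divisor's leading term divides it; move -2x_2 to the remainder.
  leading term 1: no divisor's leading term divides it; move 2 to the remainder.
  remainder -2x_2 + 2 ≠ 0; add m_6 = -2x_2 + 2 to the basis.

S(g_3,m_5): lcm = x_1x_2^2. S = x_1x_2 + 2x_2^2 + 2x_1 - 3x_2.
  leading term x_1x_2: subtract (1)·g_3 from x_1x_2 + 2x_2^2 + 2x_1 - 3x_2 → 2x_2^2 + 2x_1 + 2x_2 + 3
  leading term x_2^2: subtract (3)·m_5 from 2x_2^2 + 2x_1 + 2x_2 + 3 → 2x_1 - 3x_2
  leading term x_1: subtract (-3)·r from 2x_1 - 3x_2 → 2x_2 + 1
  leading term x_2: subtract (-1)·m_6 from 2x_2 + 1 → 3
  leading term 1: no divisor's leading term divides it; move 3 to the remainder.
  remainder 3 ≠ 0; add m_7 = 3 to the basis.

The other S-polynomials (S(g_1,g_2), S(g_1,g_3), S(g_1,r), S(g_2,g_3), S(g_1,m_5), S(g_2,m_5), S(r,m_5), S(g_1,m_6), S(g_2,m_6), S(g_3,m_6), S(r,m_6), S(m_5,m_6), S(g_1,m_7), S(g_2,m_7), S(g_3,m_7), S(r,m_7), S(m_5,m_7), S(m_6,m_7)) all reduce to 0 modulo the current basis, so we have a Gröbner basis.
Inter-reduce: drop elements whose leading term is divisible by another's, tail-reduce, and make monic.
Reduced Gröbner basis: {1}.
The reduced Gröbner basis of I + (p) is {1}: the ideal is the whole ring, so the enlarged system has no common solution — adjoining p is inconsistent.

The remainder on division by a Gröbner basis is unique — it is the normal form.

Adjoining -3x_1 - 3x_2 - 2 makes the ideal the whole ring: the system is inconsistent.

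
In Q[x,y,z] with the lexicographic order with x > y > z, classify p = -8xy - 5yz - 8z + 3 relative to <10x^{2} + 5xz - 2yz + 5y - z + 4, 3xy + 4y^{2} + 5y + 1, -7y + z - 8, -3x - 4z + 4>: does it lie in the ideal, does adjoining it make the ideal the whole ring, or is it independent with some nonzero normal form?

-8xy - 5yz - 8z + 3 lies in I (it reduces to 0).

First compute the reduced Gröbner basis of I by Buchberger's algorithm.
f_1 = 10x^{2} + 5xz - 2yz + 5y - z + 4, LT = x^{2}.
f_2 = 3xy + 4y^{2} + 5y + 1, LT = xy.
f_3 = -7y + z - 8, LT = y.
f_4 = -3x - 4z + 4, LT = x.

S(f_1,f_2): lcm = x^{2}y. S = -\tfrac{4}{3}xy^{2} + \tfrac{1}{2}xyz - \tfrac{5}{3}xy - \tfrac{1}{3}x - \tfrac{1}{5}y^{2}z + \tfrac{1}{2}y^{2} - \tfrac{1}{10}yz + \tfrac{2}{5}y.
  reduce S modulo (f_1, f_2, f_3, f_4):
  remainder -\tfrac{193}{15435}z^{3} + \tfrac{779}{6174}z^{2} + \tfrac{3413}{30870}z - \tfrac{3461}{15435} ≠ 0; add h_5 = -\tfrac{193}{15435}z^{3} + \tfrac{779}{6174}z^{2} + \tfrac{3413}{30870}z - \tfrac{3461}{15435} to the basis.

S(f_1,f_4): lcm = x^{2}. S = -\tfrac{5}{6}xz + \tfrac{4}{3}x - \tfrac{1}{5}yz + \tfrac{1}{2}y - \tfrac{1}{10}z + \tfrac{2}{5}.
  reduce S modulo (f_1, f_2, f_3, f_4, h_5):
  remainder \tfrac{341}{315}z^{2} - \tfrac{121}{45}z + \tfrac{506}{315} ≠ 0; add h_6 = \tfrac{341}{315}z^{2} - \tfrac{121}{45}z + \tfrac{506}{315} to the basis.

S(f_2,f_3): lcm = xy. S = \tfrac{1}{7}xz - \tfrac{8}{7}x + \tfrac{4}{3}y^{2} + \tfrac{5}{3}y + \tfrac{1}{3}.
  reduce S modulo (f_1, f_2, f_3, f_4, h_5, h_6):
  remainder \tfrac{5065}{4557}z - \tfrac{5065}{4557} ≠ 0; add h_7 = \tfrac{5065}{4557}z - \tfrac{5065}{4557} to the basis.

The other S-polynomials (S(f_1,f_3), S(f_2,f_4), S(f_3,f_4), S(f_1,h_5), S(f_2,h_5), S(f_3,h_5), S(f_4,h_5), S(f_1,h_6), S(f_2,h_6), S(f_3,h_6), S(f_4,h_6), S(h_5,h_6), S(f_1,h_7), S(f_2,h_7), S(f_3,h_7), S(f_4,h_7), S(h_5,h_7), S(h_6,h_7)) all reduce to 0 modulo the current basis, so we have a Gröbner basis.
Inter-reduce: drop elements whose leading term is divisible by another's, tail-reduce, and make monic.
Reduced Gröbner basis: {x, y + 1, z - 1}.
Label its elements g_1 = x, g_2 = y + 1, g_3 = z - 1.

Reduce p = -8xy - 5yz - 8z + 3 modulo G:
  leading term xy: subtract (-8y)·g_1 from -8xy - 5yz - 8z + 3 → -5yz - 8z + 3
  leading term yz: subtract (-5z)·g_2 from -5yz - 8z + 3 → -3z + 3
  leading term z: subtract (-3)·g_3 from -3z + 3 → 0
  normal form = 0.
Since the normal form is 0, p ∈ I.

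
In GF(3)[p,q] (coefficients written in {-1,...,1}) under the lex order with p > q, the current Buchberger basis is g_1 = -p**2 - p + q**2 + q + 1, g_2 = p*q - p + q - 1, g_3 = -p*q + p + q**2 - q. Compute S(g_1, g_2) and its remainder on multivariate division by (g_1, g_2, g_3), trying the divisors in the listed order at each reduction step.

lcm(LM(g_1), LM(g_2)) = p**2*q.
S = (lcm/LT(g_1))·g_1 − (lcm/LT(g_2))·g_2 = p**2 + p - q**3 - q**2 - q.
Reduce S modulo (g_1, g_2, g_3) in that order:
  leading term p**2: subtract (-1)·g_1 from p**2 + p - q**3 - q**2 - q → -q**3 + 1
  leading term q**3: no divisor's leading term divides it; move -q**3 to the remainder.
  leading term 1: no divisor's leading term divides it; move 1 to the remainder.
The remainder -q**3 + 1 is nonzero, so it would be added as the next basis element.

S(g_1, g_2) = p**2 + p - q**3 - q**2 - q; remainder on division = -q**3 + 1.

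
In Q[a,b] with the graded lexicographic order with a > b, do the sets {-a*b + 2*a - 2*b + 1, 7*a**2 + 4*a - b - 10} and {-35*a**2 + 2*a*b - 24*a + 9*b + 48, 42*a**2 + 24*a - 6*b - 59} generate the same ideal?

Two ideals are equal iff their reduced Gröbner bases coincide (the reduced basis is unique for a fixed ordering).
Buchberger on the first generating set:
f_1 = -a*b + 2*a - 2*b + 1, LT = a*b.
f_2 = 7*a**2 + 4*a - b - 10, LT = a**2.

S(f_1,f_2): lcm = a**2*b. S = -2*a**2 + 10/7*a*b + 1/7*b**2 - a + 10/7*b.
  reduce S modulo (f_1, f_2):
  remainder 1/7*b**2 + 3*a - 12/7*b - 10/7 ≠ 0; add g_3 = 1/7*b**2 + 3*a - 12/7*b - 10/7 to the basis.

The other S-polynomials (S(f_1,g_3), S(f_2,g_3)) all reduce to 0 modulo the current basis, so we have a Gröbner basis.
Inter-reduce: drop elements whose leading term is divisible by another's, tail-reduce, and make monic.
Reduced Gröbner basis: {a**2 + 4/7*a - 1/7*b - 10/7, a*b - 2*a + 2*b - 1, b**2 + 21*a - 12*b - 10}.

Buchberger on the second generating set:
h_1 = -35*a**2 + 2*a*b - 24*a + 9*b + 48, LT = a**2.
h_2 = 42*a**2 + 24*a - 6*b - 59, LT = a**2.

S(h_1,h_2): lcm = a**2. S = -2/35*a*b + 4/35*a - 4/35*b + 1/30.
  reduce S modulo (h_1, h_2):
  remainder -2/35*a*b + 4/35*a - 4/35*b + 1/30 ≠ 0; add k_3 = -2/35*a*b + 4/35*a - 4/35*b + 1/30 to the basis.

S(h_1,k_3): lcm = a**2*b. S = -2/35*a*b**2 + 2*a**2 - 46/35*a*b - 9/35*b**2 + 7/12*a - 48/35*b.
  reduce S modulo (h_1, h_2, k_3):
  remainder -1/7*b**2 - 41/12*a + 73/42*b + 83/42 ≠ 0; add k_4 = -1/7*b**2 - 41/12*a + 73/42*b + 83/42 to the basis.

The other S-polynomials (S(h_2,k_3), S(h_1,k_4), S(h_2,k_4), S(k_3,k_4)) all reduce to 0 modulo the current basis, so we have a Gröbner basis.
Inter-reduce: drop elements whose leading term is divisible by another's, tail-reduce, and make monic.
Reduced Gröbner basis: {a**2 + 4/7*a - 1/7*b - 59/42, a*b - 2*a + 2*b - 7/12, b**2 + 287/12*a - 73/6*b - 83/6}.

Since the reduced bases disagree, the two ideals are not the same.

No, the ideals differ.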